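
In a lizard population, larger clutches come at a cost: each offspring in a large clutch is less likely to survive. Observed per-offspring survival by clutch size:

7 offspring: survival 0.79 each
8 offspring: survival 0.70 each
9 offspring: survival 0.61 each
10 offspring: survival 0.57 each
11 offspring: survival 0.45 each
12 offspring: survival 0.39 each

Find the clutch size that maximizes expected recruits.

Expected recruits = c × s(c):
  c=7: 7 × 0.79 = 5.530
  c=8: 8 × 0.70 = 5.600
  c=9: 9 × 0.61 = 5.490
  c=10: 10 × 0.57 = 5.700
  c=11: 11 × 0.45 = 4.950
  c=12: 12 × 0.39 = 4.680
Maximum at c = 10 (5.700 recruits).

10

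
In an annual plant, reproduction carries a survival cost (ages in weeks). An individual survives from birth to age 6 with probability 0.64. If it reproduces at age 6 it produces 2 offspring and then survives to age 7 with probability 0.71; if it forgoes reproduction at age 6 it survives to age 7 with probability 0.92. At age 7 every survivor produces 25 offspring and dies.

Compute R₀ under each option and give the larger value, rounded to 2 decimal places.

14.72

breed at age 6: R₀ = 0.64 × (2 + 0.71 × 25) = 0.64 × 19.7500 = 12.6400
delay to age 7: R₀ = 0.64 × (0.92 × 25) = 0.64 × 23.0000 = 14.7200
Higher: delay to age 7 (14.7200).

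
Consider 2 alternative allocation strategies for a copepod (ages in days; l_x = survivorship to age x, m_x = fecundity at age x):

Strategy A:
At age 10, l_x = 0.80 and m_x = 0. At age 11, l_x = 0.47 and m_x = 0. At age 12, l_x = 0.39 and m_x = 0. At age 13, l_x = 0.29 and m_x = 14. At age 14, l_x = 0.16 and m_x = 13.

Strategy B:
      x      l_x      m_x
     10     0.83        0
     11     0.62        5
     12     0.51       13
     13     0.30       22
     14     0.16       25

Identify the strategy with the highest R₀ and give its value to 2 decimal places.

20.33

Strategy A: R₀ = 0.80×0 + 0.47×0 + 0.39×0 + 0.29×14 + 0.16×13 = 6.1400
Strategy B: R₀ = 0.83×0 + 0.62×5 + 0.51×13 + 0.30×22 + 0.16×25 = 20.3300
Highest R₀: strategy B with 20.3300.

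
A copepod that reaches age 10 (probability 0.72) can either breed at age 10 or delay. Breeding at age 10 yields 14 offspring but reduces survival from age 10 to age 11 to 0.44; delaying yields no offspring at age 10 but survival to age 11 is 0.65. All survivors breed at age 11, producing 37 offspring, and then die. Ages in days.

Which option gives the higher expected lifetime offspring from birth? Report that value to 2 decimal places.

21.80

breed at age 10: R₀ = 0.72 × (14 + 0.44 × 37) = 0.72 × 30.2800 = 21.8016
delay to age 11: R₀ = 0.72 × (0.65 × 37) = 0.72 × 24.0500 = 17.3160
Higher: breed at age 10 (21.8016).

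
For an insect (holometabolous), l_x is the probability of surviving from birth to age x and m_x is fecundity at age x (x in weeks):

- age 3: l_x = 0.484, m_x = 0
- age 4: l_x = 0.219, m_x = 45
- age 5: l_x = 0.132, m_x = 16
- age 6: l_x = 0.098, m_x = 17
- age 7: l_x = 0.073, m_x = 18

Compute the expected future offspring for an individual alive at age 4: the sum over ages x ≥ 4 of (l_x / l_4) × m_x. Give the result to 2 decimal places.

68.25

l_4 = 0.219. Conditional survival from age 4 to x is l_x / l_4.
  x=4: (0.219/0.219) × 45 = 45.0000
  x=5: (0.132/0.219) × 16 = 9.6438
  x=6: (0.098/0.219) × 17 = 7.6073
  x=7: (0.073/0.219) × 18 = 6.0000
Sum = 45.0000 + 9.6438 + 7.6073 + 6.0000 = 68.2511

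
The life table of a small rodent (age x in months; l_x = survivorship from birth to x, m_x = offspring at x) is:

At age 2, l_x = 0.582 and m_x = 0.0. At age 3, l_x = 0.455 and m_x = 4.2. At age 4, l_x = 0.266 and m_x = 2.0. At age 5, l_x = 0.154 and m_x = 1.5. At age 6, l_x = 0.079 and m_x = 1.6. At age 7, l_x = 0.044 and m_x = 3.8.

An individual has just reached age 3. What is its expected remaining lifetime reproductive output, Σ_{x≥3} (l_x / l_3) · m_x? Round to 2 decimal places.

l_3 = 0.455. Conditional survival from age 3 to x is l_x / l_3.
  x=3: (0.455/0.455) × 4.2 = 4.2000
  x=4: (0.266/0.455) × 2.0 = 1.1692
  x=5: (0.154/0.455) × 1.5 = 0.5077
  x=6: (0.079/0.455) × 1.6 = 0.2778
  x=7: (0.044/0.455) × 3.8 = 0.3675
Sum = 4.2000 + 1.1692 + 0.5077 + 0.2778 + 0.3675 = 6.5222

6.52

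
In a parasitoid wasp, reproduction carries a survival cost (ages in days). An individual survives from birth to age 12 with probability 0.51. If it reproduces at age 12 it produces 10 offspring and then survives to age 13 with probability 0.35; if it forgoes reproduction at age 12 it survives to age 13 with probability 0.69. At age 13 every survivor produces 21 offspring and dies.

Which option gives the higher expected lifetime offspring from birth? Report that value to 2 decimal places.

8.85

breed at age 12: R₀ = 0.51 × (10 + 0.35 × 21) = 0.51 × 17.3500 = 8.8485
delay to age 13: R₀ = 0.51 × (0.69 × 21) = 0.51 × 14.4900 = 7.3899
Higher: breed at age 12 (8.8485).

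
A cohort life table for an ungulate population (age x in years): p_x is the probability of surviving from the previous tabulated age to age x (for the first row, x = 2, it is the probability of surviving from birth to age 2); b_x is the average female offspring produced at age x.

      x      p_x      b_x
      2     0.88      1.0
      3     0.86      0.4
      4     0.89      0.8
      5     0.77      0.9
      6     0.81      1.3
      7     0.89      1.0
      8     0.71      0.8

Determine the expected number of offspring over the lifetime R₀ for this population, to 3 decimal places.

3.321

Survivorship from birth: l_x = p_2·p_3·…·p_x.
  l_2 = 0.88000
  l_3 = 0.75680
  l_4 = 0.67355
  l_5 = 0.51864
  l_6 = 0.42009
  l_7 = 0.37388
  l_8 = 0.26546
R₀ = Σ l_x b_x:
  age 2: 0.88000 × 1.0 = 0.8800
  age 3: 0.75680 × 0.4 = 0.3027
  age 4: 0.67355 × 0.8 = 0.5388
  age 5: 0.51864 × 0.9 = 0.4668
  age 6: 0.42009 × 1.3 = 0.5461
  age 7: 0.37388 × 1.0 = 0.3739
  age 8: 0.26546 × 0.8 = 0.2124
R₀ = 0.8800 + 0.3027 + 0.5388 + 0.4668 + 0.5461 + 0.3739 + 0.2124 = 3.3207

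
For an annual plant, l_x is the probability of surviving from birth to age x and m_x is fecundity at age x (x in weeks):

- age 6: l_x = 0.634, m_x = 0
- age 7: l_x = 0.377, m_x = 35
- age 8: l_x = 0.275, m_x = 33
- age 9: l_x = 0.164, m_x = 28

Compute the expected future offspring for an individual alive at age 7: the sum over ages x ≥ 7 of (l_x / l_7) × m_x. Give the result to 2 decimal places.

l_7 = 0.377. Conditional survival from age 7 to x is l_x / l_7.
  x=7: (0.377/0.377) × 35 = 35.0000
  x=8: (0.275/0.377) × 33 = 24.0716
  x=9: (0.164/0.377) × 28 = 12.1804
Sum = 35.0000 + 24.0716 + 12.1804 = 71.2520

71.25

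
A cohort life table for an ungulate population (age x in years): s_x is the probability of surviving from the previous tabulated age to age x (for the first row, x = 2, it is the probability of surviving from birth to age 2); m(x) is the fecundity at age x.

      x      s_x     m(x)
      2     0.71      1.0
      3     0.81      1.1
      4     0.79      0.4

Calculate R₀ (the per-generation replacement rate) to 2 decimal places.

Survivorship from birth: l_x = s_2·s_3·…·s_x.
  l_2 = 0.71000
  l_3 = 0.57510
  l_4 = 0.45433
R₀ = Σ l_x m(x):
  age 2: 0.71000 × 1.0 = 0.7100
  age 3: 0.57510 × 1.1 = 0.6326
  age 4: 0.45433 × 0.4 = 0.1817
R₀ = 0.7100 + 0.6326 + 0.1817 = 1.5243

1.52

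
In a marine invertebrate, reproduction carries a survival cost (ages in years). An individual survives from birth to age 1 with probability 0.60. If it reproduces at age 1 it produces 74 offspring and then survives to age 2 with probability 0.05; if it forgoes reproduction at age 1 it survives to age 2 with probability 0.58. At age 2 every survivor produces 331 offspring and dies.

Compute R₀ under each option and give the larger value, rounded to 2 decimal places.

115.19

breed at age 1: R₀ = 0.60 × (74 + 0.05 × 331) = 0.60 × 90.5500 = 54.3300
delay to age 2: R₀ = 0.60 × (0.58 × 331) = 0.60 × 191.9800 = 115.1880
Higher: delay to age 2 (115.1880).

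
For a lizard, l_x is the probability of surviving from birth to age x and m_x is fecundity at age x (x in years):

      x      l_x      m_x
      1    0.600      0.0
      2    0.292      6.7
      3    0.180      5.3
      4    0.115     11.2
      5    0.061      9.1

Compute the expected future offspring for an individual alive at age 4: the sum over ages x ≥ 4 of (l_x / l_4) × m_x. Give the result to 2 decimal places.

l_4 = 0.115. Conditional survival from age 4 to x is l_x / l_4.
  x=4: (0.115/0.115) × 11.2 = 11.2000
  x=5: (0.061/0.115) × 9.1 = 4.8270
Sum = 11.2000 + 4.8270 = 16.0270

16.03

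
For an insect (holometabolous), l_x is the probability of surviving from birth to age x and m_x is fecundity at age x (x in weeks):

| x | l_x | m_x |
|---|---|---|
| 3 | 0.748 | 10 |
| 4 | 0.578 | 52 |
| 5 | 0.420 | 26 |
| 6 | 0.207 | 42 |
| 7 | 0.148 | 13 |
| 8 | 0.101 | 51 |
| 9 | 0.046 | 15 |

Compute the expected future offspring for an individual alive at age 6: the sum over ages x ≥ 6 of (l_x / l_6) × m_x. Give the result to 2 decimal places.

79.51

l_6 = 0.207. Conditional survival from age 6 to x is l_x / l_6.
  x=6: (0.207/0.207) × 42 = 42.0000
  x=7: (0.148/0.207) × 13 = 9.2947
  x=8: (0.101/0.207) × 51 = 24.8841
  x=9: (0.046/0.207) × 15 = 3.3333
Sum = 42.0000 + 9.2947 + 24.8841 + 3.3333 = 79.5121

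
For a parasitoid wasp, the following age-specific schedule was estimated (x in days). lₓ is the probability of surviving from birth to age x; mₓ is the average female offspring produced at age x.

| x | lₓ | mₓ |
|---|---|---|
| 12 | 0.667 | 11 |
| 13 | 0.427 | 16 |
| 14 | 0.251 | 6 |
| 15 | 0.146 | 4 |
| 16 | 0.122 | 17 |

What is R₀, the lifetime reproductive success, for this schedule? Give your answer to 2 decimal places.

R₀ = Σ lₓ mₓ:
  age 12: 0.667 × 11 = 7.3370
  age 13: 0.427 × 16 = 6.8320
  age 14: 0.251 × 6 = 1.5060
  age 15: 0.146 × 4 = 0.5840
  age 16: 0.122 × 17 = 2.0740
R₀ = 7.3370 + 6.8320 + 1.5060 + 0.5840 + 2.0740 = 18.3330

18.33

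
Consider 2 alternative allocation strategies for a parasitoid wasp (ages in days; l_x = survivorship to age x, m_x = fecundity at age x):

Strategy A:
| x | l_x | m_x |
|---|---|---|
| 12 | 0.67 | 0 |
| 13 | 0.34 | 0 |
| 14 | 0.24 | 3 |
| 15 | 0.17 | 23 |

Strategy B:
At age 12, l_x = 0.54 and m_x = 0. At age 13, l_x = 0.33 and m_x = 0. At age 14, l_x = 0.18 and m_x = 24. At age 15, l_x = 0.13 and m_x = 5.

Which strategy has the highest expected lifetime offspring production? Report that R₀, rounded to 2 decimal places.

Strategy A: R₀ = 0.67×0 + 0.34×0 + 0.24×3 + 0.17×23 = 4.6300
Strategy B: R₀ = 0.54×0 + 0.33×0 + 0.18×24 + 0.13×5 = 4.9700
Highest R₀: strategy B with 4.9700.

4.97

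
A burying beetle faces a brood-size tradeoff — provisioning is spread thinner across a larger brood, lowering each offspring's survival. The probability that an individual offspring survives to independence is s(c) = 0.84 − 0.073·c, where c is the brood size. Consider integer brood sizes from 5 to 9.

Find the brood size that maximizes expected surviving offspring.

6

Expected surviving offspring = c × s(c):
  c=5: 5 × 0.475 = 2.375
  c=6: 6 × 0.402 = 2.412
  c=7: 7 × 0.329 = 2.303
  c=8: 8 × 0.256 = 2.048
  c=9: 9 × 0.183 = 1.647
Maximum at c = 6 (2.412 surviving offspring).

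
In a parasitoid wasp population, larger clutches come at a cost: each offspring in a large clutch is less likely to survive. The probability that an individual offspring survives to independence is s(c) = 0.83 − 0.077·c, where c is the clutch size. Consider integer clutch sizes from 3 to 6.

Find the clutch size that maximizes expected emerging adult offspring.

Expected emerging adult offspring = c × s(c):
  c=3: 3 × 0.599 = 1.797
  c=4: 4 × 0.522 = 2.088
  c=5: 5 × 0.445 = 2.225
  c=6: 6 × 0.368 = 2.208
Maximum at c = 5 (2.225 emerging adult offspring).

5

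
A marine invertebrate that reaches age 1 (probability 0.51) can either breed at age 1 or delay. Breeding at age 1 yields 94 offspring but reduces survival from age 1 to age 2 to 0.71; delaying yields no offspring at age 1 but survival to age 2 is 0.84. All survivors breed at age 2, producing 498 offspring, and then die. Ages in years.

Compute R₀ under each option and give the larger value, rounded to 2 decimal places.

breed at age 1: R₀ = 0.51 × (94 + 0.71 × 498) = 0.51 × 447.5800 = 228.2658
delay to age 2: R₀ = 0.51 × (0.84 × 498) = 0.51 × 418.3200 = 213.3432
Higher: breed at age 1 (228.2658).

228.27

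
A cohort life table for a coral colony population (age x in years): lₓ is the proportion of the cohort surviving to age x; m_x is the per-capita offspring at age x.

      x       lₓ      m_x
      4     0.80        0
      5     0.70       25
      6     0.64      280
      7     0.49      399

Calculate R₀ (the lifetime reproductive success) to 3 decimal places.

R₀ = Σ lₓ m_x:
  age 4: 0.80 × 0 = 0.0000
  age 5: 0.70 × 25 = 17.5000
  age 6: 0.64 × 280 = 179.2000
  age 7: 0.49 × 399 = 195.5100
R₀ = 0.0000 + 17.5000 + 179.2000 + 195.5100 = 392.2100

392.210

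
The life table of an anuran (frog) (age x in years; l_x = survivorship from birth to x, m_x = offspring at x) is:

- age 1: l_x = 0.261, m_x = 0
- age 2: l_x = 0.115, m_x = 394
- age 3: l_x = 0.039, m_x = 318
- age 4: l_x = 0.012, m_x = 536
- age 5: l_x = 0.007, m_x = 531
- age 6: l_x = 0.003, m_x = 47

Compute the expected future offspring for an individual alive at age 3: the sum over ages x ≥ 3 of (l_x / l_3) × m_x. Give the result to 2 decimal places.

581.85

l_3 = 0.039. Conditional survival from age 3 to x is l_x / l_3.
  x=3: (0.039/0.039) × 318 = 318.0000
  x=4: (0.012/0.039) × 536 = 164.9231
  x=5: (0.007/0.039) × 531 = 95.3077
  x=6: (0.003/0.039) × 47 = 3.6154
Sum = 318.0000 + 164.9231 + 95.3077 + 3.6154 = 581.8462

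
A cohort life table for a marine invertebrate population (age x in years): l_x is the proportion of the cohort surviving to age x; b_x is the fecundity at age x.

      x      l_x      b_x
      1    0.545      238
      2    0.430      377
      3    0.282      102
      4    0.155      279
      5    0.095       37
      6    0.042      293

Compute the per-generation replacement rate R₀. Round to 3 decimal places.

379.650

R₀ = Σ l_x b_x:
  age 1: 0.545 × 238 = 129.7100
  age 2: 0.430 × 377 = 162.1100
  age 3: 0.282 × 102 = 28.7640
  age 4: 0.155 × 279 = 43.2450
  age 5: 0.095 × 37 = 3.5150
  age 6: 0.042 × 293 = 12.3060
R₀ = 129.7100 + 162.1100 + 28.7640 + 43.2450 + 3.5150 + 12.3060 = 379.6500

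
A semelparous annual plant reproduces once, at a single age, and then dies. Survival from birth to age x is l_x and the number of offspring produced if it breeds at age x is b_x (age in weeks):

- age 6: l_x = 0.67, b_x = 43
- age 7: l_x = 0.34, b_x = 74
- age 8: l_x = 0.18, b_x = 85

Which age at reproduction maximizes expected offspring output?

6

Expected offspring if breeding at age x = l_x × b_x:
  age 6: 0.67 × 43 = 28.810
  age 7: 0.34 × 74 = 25.160
  age 8: 0.18 × 85 = 15.300
Maximum at age 6 (28.810).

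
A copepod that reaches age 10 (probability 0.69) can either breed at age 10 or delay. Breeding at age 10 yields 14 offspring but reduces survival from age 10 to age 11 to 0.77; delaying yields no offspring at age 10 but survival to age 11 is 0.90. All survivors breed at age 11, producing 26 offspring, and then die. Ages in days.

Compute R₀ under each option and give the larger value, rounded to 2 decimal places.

breed at age 10: R₀ = 0.69 × (14 + 0.77 × 26) = 0.69 × 34.0200 = 23.4738
delay to age 11: R₀ = 0.69 × (0.90 × 26) = 0.69 × 23.4000 = 16.1460
Higher: breed at age 10 (23.4738).

23.47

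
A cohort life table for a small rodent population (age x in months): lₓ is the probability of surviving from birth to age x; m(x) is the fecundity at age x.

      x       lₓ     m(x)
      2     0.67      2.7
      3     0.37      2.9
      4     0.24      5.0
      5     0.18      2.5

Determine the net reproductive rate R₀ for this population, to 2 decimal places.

4.53

R₀ = Σ lₓ m(x):
  age 2: 0.67 × 2.7 = 1.8090
  age 3: 0.37 × 2.9 = 1.0730
  age 4: 0.24 × 5.0 = 1.2000
  age 5: 0.18 × 2.5 = 0.4500
R₀ = 1.8090 + 1.0730 + 1.2000 + 0.4500 = 4.5320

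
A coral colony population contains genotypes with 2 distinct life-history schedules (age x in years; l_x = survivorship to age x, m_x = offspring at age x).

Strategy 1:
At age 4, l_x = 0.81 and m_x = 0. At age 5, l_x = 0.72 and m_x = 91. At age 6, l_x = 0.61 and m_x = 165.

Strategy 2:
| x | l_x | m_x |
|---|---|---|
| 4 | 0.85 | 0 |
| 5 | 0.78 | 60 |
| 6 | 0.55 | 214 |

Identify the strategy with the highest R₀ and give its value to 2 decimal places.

166.17

Strategy 1: R₀ = 0.81×0 + 0.72×91 + 0.61×165 = 166.1700
Strategy 2: R₀ = 0.85×0 + 0.78×60 + 0.55×214 = 164.5000
Highest R₀: strategy 1 with 166.1700.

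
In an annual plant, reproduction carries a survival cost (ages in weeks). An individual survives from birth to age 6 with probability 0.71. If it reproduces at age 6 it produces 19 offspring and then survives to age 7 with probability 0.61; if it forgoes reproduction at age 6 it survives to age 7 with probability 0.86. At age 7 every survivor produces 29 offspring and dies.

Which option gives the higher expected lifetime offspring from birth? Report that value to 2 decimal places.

26.05

breed at age 6: R₀ = 0.71 × (19 + 0.61 × 29) = 0.71 × 36.6900 = 26.0499
delay to age 7: R₀ = 0.71 × (0.86 × 29) = 0.71 × 24.9400 = 17.7074
Higher: breed at age 6 (26.0499).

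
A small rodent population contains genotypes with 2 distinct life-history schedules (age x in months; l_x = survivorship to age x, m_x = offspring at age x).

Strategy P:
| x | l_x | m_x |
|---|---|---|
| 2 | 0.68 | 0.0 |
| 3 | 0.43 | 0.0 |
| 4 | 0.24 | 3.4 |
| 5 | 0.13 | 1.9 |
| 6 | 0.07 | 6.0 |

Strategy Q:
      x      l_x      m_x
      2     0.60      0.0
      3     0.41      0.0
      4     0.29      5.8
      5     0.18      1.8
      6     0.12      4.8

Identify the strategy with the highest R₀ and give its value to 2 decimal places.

2.58

Strategy P: R₀ = 0.68×0.0 + 0.43×0.0 + 0.24×3.4 + 0.13×1.9 + 0.07×6.0 = 1.4830
Strategy Q: R₀ = 0.60×0.0 + 0.41×0.0 + 0.29×5.8 + 0.18×1.8 + 0.12×4.8 = 2.5820
Highest R₀: strategy Q with 2.5820.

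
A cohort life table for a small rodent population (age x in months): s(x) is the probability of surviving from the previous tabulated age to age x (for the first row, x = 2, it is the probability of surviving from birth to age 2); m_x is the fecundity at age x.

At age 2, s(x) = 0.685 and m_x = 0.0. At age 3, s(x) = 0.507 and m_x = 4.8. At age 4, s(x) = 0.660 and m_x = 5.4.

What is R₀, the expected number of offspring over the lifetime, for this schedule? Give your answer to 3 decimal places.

2.905

Survivorship from birth: l_x = s_2·s_3·…·s_x.
  l_2 = 0.68500
  l_3 = 0.34730
  l_4 = 0.22921
R₀ = Σ l_x m_x:
  age 2: 0.68500 × 0.0 = 0.0000
  age 3: 0.34730 × 4.8 = 1.6670
  age 4: 0.22921 × 5.4 = 1.2377
R₀ = 0.0000 + 1.6670 + 1.2377 = 2.9048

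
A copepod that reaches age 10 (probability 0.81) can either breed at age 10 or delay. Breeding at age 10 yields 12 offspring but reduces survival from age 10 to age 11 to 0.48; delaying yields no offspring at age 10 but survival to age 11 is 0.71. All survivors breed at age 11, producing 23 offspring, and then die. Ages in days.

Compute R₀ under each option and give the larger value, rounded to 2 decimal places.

18.66

breed at age 10: R₀ = 0.81 × (12 + 0.48 × 23) = 0.81 × 23.0400 = 18.6624
delay to age 11: R₀ = 0.81 × (0.71 × 23) = 0.81 × 16.3300 = 13.2273
Higher: breed at age 10 (18.6624).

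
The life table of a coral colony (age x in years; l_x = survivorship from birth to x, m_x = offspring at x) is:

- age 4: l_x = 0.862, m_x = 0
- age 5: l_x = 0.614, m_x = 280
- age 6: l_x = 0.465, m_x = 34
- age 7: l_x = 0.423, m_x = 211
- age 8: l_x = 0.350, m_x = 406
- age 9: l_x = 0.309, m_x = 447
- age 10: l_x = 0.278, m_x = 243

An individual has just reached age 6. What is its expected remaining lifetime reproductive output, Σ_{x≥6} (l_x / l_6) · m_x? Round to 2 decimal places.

l_6 = 0.465. Conditional survival from age 6 to x is l_x / l_6.
  x=6: (0.465/0.465) × 34 = 34.0000
  x=7: (0.423/0.465) × 211 = 191.9419
  x=8: (0.350/0.465) × 406 = 305.5914
  x=9: (0.309/0.465) × 447 = 297.0387
  x=10: (0.278/0.465) × 243 = 145.2774
Sum = 34.0000 + 191.9419 + 305.5914 + 297.0387 + 145.2774 = 973.8495

973.85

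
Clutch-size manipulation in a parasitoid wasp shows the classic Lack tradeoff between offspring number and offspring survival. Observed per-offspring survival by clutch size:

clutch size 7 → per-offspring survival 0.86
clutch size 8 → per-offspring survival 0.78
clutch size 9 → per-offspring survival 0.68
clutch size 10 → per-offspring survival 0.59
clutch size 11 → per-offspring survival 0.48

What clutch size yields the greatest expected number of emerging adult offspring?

8

Expected emerging adult offspring = c × s(c):
  c=7: 7 × 0.86 = 6.020
  c=8: 8 × 0.78 = 6.240
  c=9: 9 × 0.68 = 6.120
  c=10: 10 × 0.59 = 5.900
  c=11: 11 × 0.48 = 5.280
Maximum at c = 8 (6.240 emerging adult offspring).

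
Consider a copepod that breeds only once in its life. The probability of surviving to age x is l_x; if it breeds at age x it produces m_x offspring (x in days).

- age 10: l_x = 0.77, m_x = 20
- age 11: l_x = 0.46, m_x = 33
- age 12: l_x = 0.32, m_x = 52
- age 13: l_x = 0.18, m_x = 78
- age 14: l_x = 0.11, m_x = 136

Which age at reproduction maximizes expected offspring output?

12

Expected offspring if breeding at age x = l_x × m_x:
  age 10: 0.77 × 20 = 15.400
  age 11: 0.46 × 33 = 15.180
  age 12: 0.32 × 52 = 16.640
  age 13: 0.18 × 78 = 14.040
  age 14: 0.11 × 136 = 14.960
Maximum at age 12 (16.640).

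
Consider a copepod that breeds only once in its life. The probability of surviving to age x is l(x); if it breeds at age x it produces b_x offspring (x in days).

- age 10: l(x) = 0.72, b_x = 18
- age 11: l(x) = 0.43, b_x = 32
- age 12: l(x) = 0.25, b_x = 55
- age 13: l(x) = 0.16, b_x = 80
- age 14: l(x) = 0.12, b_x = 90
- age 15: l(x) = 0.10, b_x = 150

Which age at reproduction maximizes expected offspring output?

Expected offspring if breeding at age x = l(x) × b_x:
  age 10: 0.72 × 18 = 12.960
  age 11: 0.43 × 32 = 13.760
  age 12: 0.25 × 55 = 13.750
  age 13: 0.16 × 80 = 12.800
  age 14: 0.12 × 90 = 10.800
  age 15: 0.10 × 150 = 15.000
Maximum at age 15 (15.000).

15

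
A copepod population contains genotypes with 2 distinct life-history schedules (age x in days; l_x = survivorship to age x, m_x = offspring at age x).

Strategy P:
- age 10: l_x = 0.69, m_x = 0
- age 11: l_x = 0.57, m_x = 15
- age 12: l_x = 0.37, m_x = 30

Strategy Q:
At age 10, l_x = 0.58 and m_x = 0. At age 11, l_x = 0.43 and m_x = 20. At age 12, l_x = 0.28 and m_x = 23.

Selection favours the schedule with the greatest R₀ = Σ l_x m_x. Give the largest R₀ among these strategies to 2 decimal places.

Strategy P: R₀ = 0.69×0 + 0.57×15 + 0.37×30 = 19.6500
Strategy Q: R₀ = 0.58×0 + 0.43×20 + 0.28×23 = 15.0400
Highest R₀: strategy P with 19.6500.

19.65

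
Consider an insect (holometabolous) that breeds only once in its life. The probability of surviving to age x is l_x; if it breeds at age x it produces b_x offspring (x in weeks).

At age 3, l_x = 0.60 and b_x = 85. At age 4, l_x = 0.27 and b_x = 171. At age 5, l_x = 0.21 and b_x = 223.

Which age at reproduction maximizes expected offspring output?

Expected offspring if breeding at age x = l_x × b_x:
  age 3: 0.60 × 85 = 51.000
  age 4: 0.27 × 171 = 46.170
  age 5: 0.21 × 223 = 46.830
Maximum at age 3 (51.000).

3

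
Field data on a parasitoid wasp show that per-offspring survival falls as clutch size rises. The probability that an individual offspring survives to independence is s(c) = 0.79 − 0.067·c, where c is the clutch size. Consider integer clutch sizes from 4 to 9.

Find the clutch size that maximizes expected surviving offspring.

6

Expected surviving offspring = c × s(c):
  c=4: 4 × 0.522 = 2.088
  c=5: 5 × 0.455 = 2.275
  c=6: 6 × 0.388 = 2.328
  c=7: 7 × 0.321 = 2.247
  c=8: 8 × 0.254 = 2.032
  c=9: 9 × 0.187 = 1.683
Maximum at c = 6 (2.328 surviving offspring).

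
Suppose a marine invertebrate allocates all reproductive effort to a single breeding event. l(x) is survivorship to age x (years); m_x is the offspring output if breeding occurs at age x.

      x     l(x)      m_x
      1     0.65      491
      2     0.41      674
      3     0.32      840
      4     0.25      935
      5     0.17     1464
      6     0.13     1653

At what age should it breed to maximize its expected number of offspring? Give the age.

Expected offspring if breeding at age x = l(x) × m_x:
  age 1: 0.65 × 491 = 319.150
  age 2: 0.41 × 674 = 276.340
  age 3: 0.32 × 840 = 268.800
  age 4: 0.25 × 935 = 233.750
  age 5: 0.17 × 1464 = 248.880
  age 6: 0.13 × 1653 = 214.890
Maximum at age 1 (319.150).

1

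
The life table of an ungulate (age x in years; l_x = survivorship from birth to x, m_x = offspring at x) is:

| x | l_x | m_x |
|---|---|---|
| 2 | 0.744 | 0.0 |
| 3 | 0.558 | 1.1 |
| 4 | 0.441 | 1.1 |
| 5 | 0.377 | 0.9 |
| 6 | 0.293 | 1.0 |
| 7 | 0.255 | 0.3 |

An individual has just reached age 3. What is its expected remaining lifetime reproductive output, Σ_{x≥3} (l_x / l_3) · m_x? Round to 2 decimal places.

3.24

l_3 = 0.558. Conditional survival from age 3 to x is l_x / l_3.
  x=3: (0.558/0.558) × 1.1 = 1.1000
  x=4: (0.441/0.558) × 1.1 = 0.8694
  x=5: (0.377/0.558) × 0.9 = 0.6081
  x=6: (0.293/0.558) × 1.0 = 0.5251
  x=7: (0.255/0.558) × 0.3 = 0.1371
Sum = 1.1000 + 0.8694 + 0.6081 + 0.5251 + 0.1371 = 3.2396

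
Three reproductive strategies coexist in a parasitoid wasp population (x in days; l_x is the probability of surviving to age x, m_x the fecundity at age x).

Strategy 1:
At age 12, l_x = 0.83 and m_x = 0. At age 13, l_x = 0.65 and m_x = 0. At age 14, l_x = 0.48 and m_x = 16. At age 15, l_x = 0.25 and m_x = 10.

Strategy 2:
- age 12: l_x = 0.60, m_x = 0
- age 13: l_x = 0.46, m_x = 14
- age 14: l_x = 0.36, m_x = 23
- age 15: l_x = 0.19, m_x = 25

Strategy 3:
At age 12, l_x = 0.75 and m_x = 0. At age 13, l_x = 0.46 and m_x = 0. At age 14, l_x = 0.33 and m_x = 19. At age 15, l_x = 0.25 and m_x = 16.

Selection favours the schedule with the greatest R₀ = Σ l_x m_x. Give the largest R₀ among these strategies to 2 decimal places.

19.47

Strategy 1: R₀ = 0.83×0 + 0.65×0 + 0.48×16 + 0.25×10 = 10.1800
Strategy 2: R₀ = 0.60×0 + 0.46×14 + 0.36×23 + 0.19×25 = 19.4700
Strategy 3: R₀ = 0.75×0 + 0.46×0 + 0.33×19 + 0.25×16 = 10.2700
Highest R₀: strategy 2 with 19.4700.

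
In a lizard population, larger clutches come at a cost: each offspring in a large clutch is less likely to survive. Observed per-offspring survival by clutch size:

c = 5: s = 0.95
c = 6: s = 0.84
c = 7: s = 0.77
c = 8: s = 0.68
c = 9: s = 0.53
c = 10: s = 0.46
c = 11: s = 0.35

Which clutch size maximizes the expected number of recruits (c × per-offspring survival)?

8

Expected recruits = c × s(c):
  c=5: 5 × 0.95 = 4.750
  c=6: 6 × 0.84 = 5.040
  c=7: 7 × 0.77 = 5.390
  c=8: 8 × 0.68 = 5.440
  c=9: 9 × 0.53 = 4.770
  c=10: 10 × 0.46 = 4.600
  c=11: 11 × 0.35 = 3.850
Maximum at c = 8 (5.440 recruits).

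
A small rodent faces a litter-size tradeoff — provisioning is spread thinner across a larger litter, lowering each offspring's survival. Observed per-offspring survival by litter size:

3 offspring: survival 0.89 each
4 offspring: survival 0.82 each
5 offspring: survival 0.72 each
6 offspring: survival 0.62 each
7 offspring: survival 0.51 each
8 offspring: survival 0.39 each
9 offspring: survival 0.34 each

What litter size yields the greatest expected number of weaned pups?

Expected weaned pups = c × s(c):
  c=3: 3 × 0.89 = 2.670
  c=4: 4 × 0.82 = 3.280
  c=5: 5 × 0.72 = 3.600
  c=6: 6 × 0.62 = 3.720
  c=7: 7 × 0.51 = 3.570
  c=8: 8 × 0.39 = 3.120
  c=9: 9 × 0.34 = 3.060
Maximum at c = 6 (3.720 weaned pups).

6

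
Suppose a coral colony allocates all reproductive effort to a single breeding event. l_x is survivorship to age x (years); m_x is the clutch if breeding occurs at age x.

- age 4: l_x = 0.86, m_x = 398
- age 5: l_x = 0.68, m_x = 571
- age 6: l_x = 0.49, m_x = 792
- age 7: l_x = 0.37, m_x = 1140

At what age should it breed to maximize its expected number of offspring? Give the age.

7

Expected offspring if breeding at age x = l_x × m_x:
  age 4: 0.86 × 398 = 342.280
  age 5: 0.68 × 571 = 388.280
  age 6: 0.49 × 792 = 388.080
  age 7: 0.37 × 1140 = 421.800
Maximum at age 7 (421.800).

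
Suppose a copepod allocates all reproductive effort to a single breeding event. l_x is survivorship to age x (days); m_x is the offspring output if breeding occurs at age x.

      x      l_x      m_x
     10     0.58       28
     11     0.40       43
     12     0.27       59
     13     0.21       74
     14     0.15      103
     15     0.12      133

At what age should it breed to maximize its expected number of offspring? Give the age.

Expected offspring if breeding at age x = l_x × m_x:
  age 10: 0.58 × 28 = 16.240
  age 11: 0.40 × 43 = 17.200
  age 12: 0.27 × 59 = 15.930
  age 13: 0.21 × 74 = 15.540
  age 14: 0.15 × 103 = 15.450
  age 15: 0.12 × 133 = 15.960
Maximum at age 11 (17.200).

11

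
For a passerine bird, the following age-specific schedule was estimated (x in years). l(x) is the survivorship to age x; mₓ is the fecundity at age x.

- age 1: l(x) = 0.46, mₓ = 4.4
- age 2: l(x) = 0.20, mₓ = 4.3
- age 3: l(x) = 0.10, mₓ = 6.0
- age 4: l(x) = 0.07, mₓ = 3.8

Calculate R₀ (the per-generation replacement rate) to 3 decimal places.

R₀ = Σ l(x) mₓ:
  age 1: 0.46 × 4.4 = 2.0240
  age 2: 0.20 × 4.3 = 0.8600
  age 3: 0.10 × 6.0 = 0.6000
  age 4: 0.07 × 3.8 = 0.2660
R₀ = 2.0240 + 0.8600 + 0.6000 + 0.2660 = 3.7500

3.750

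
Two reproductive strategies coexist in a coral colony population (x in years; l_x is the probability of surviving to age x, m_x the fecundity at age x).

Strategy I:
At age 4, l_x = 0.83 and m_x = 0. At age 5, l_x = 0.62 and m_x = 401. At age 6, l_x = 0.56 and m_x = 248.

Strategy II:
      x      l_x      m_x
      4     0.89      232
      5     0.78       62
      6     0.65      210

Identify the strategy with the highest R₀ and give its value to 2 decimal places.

391.34

Strategy I: R₀ = 0.83×0 + 0.62×401 + 0.56×248 = 387.5000
Strategy II: R₀ = 0.89×232 + 0.78×62 + 0.65×210 = 391.3400
Highest R₀: strategy II with 391.3400.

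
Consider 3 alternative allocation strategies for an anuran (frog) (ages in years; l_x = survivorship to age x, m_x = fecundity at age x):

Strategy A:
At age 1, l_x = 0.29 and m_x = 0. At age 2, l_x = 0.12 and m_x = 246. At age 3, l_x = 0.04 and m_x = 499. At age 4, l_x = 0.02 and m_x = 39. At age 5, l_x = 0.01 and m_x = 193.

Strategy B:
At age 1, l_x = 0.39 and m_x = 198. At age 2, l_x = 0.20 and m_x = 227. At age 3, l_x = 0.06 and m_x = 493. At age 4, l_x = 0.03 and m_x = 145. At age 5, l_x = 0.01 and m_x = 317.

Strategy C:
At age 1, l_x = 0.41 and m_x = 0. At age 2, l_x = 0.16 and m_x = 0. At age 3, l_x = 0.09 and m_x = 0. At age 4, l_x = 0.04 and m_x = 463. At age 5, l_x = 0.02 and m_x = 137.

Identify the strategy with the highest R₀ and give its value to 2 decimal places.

Strategy A: R₀ = 0.29×0 + 0.12×246 + 0.04×499 + 0.02×39 + 0.01×193 = 52.1900
Strategy B: R₀ = 0.39×198 + 0.20×227 + 0.06×493 + 0.03×145 + 0.01×317 = 159.7200
Strategy C: R₀ = 0.41×0 + 0.16×0 + 0.09×0 + 0.04×463 + 0.02×137 = 21.2600
Highest R₀: strategy B with 159.7200.

159.72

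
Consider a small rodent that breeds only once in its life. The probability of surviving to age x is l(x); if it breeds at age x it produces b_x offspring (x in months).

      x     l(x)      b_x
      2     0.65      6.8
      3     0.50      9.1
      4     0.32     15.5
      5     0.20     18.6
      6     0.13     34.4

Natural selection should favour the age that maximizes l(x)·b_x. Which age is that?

Expected offspring if breeding at age x = l(x) × b_x:
  age 2: 0.65 × 6.8 = 4.420
  age 3: 0.50 × 9.1 = 4.550
  age 4: 0.32 × 15.5 = 4.960
  age 5: 0.20 × 18.6 = 3.720
  age 6: 0.13 × 34.4 = 4.472
Maximum at age 4 (4.960).

4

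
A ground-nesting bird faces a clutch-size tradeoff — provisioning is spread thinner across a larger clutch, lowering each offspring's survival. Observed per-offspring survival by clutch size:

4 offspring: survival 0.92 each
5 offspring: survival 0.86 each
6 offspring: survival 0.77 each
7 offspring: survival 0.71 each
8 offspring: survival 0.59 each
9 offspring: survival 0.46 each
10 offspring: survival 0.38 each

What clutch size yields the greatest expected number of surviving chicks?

7

Expected surviving chicks = c × s(c):
  c=4: 4 × 0.92 = 3.680
  c=5: 5 × 0.86 = 4.300
  c=6: 6 × 0.77 = 4.620
  c=7: 7 × 0.71 = 4.970
  c=8: 8 × 0.59 = 4.720
  c=9: 9 × 0.46 = 4.140
  c=10: 10 × 0.38 = 3.800
Maximum at c = 7 (4.970 surviving chicks).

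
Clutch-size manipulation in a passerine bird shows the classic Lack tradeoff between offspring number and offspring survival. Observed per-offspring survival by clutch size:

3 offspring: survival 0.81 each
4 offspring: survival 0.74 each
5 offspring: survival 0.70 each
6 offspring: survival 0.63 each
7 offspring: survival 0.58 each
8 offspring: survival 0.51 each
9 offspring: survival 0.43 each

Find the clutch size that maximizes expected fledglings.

8

Expected fledglings = c × s(c):
  c=3: 3 × 0.81 = 2.430
  c=4: 4 × 0.74 = 2.960
  c=5: 5 × 0.70 = 3.500
  c=6: 6 × 0.63 = 3.780
  c=7: 7 × 0.58 = 4.060
  c=8: 8 × 0.51 = 4.080
  c=9: 9 × 0.43 = 3.870
Maximum at c = 8 (4.080 fledglings).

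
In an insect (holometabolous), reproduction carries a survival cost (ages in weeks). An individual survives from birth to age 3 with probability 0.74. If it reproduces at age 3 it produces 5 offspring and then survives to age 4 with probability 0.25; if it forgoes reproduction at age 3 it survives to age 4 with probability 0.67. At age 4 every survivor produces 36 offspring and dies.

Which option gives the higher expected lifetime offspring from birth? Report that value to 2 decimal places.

17.85

breed at age 3: R₀ = 0.74 × (5 + 0.25 × 36) = 0.74 × 14.0000 = 10.3600
delay to age 4: R₀ = 0.74 × (0.67 × 36) = 0.74 × 24.1200 = 17.8488
Higher: delay to age 4 (17.8488).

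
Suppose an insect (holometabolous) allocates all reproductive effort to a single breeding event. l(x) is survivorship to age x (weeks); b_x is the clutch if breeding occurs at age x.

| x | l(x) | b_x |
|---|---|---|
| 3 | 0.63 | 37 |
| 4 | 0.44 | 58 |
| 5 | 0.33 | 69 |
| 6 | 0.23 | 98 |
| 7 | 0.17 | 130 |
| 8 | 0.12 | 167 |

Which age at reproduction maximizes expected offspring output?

Expected offspring if breeding at age x = l(x) × b_x:
  age 3: 0.63 × 37 = 23.310
  age 4: 0.44 × 58 = 25.520
  age 5: 0.33 × 69 = 22.770
  age 6: 0.23 × 98 = 22.540
  age 7: 0.17 × 130 = 22.100
  age 8: 0.12 × 167 = 20.040
Maximum at age 4 (25.520).

4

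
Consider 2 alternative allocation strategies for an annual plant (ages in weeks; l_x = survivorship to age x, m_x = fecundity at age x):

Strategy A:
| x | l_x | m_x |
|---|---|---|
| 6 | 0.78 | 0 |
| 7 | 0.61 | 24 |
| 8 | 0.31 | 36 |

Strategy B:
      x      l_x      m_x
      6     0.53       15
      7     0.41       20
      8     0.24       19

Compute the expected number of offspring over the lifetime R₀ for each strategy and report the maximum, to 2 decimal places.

Strategy A: R₀ = 0.78×0 + 0.61×24 + 0.31×36 = 25.8000
Strategy B: R₀ = 0.53×15 + 0.41×20 + 0.24×19 = 20.7100
Highest R₀: strategy A with 25.8000.

25.80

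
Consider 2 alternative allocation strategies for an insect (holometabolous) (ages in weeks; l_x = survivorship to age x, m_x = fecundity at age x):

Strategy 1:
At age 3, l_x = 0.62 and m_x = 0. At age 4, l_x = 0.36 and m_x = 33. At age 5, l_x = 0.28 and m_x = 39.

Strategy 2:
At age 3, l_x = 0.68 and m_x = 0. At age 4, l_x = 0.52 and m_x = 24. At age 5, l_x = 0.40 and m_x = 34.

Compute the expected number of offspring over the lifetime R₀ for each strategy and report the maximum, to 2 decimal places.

Strategy 1: R₀ = 0.62×0 + 0.36×33 + 0.28×39 = 22.8000
Strategy 2: R₀ = 0.68×0 + 0.52×24 + 0.40×34 = 26.0800
Highest R₀: strategy 2 with 26.0800.

26.08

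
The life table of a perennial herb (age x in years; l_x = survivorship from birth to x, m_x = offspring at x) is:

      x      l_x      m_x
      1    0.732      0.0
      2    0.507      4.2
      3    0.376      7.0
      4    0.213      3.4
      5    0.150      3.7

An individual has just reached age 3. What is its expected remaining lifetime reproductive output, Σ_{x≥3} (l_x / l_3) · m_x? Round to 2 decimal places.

10.40

l_3 = 0.376. Conditional survival from age 3 to x is l_x / l_3.
  x=3: (0.376/0.376) × 7.0 = 7.0000
  x=4: (0.213/0.376) × 3.4 = 1.9261
  x=5: (0.150/0.376) × 3.7 = 1.4761
Sum = 7.0000 + 1.9261 + 1.4761 = 10.4021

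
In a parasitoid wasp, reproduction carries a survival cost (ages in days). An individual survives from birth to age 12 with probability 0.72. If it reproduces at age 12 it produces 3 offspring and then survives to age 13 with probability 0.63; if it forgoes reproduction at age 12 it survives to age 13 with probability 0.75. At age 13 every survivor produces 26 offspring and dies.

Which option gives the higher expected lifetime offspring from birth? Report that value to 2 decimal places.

breed at age 12: R₀ = 0.72 × (3 + 0.63 × 26) = 0.72 × 19.3800 = 13.9536
delay to age 13: R₀ = 0.72 × (0.75 × 26) = 0.72 × 19.5000 = 14.0400
Higher: delay to age 13 (14.0400).

14.04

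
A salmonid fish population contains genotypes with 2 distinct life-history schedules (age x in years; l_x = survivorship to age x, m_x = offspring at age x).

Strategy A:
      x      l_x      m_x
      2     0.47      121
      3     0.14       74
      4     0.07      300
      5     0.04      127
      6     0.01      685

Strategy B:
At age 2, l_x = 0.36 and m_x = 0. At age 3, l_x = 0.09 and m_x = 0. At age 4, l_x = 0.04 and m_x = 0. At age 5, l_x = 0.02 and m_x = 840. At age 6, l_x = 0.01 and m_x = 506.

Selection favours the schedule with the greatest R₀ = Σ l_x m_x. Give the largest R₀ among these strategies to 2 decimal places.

100.16

Strategy A: R₀ = 0.47×121 + 0.14×74 + 0.07×300 + 0.04×127 + 0.01×685 = 100.1600
Strategy B: R₀ = 0.36×0 + 0.09×0 + 0.04×0 + 0.02×840 + 0.01×506 = 21.8600
Highest R₀: strategy A with 100.1600.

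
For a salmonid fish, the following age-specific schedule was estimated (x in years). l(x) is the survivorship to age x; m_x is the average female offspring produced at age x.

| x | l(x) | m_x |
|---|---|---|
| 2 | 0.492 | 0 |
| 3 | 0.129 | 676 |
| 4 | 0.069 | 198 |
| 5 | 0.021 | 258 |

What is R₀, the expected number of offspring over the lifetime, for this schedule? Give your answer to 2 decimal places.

106.28

R₀ = Σ l(x) m_x:
  age 2: 0.492 × 0 = 0.0000
  age 3: 0.129 × 676 = 87.2040
  age 4: 0.069 × 198 = 13.6620
  age 5: 0.021 × 258 = 5.4180
R₀ = 0.0000 + 87.2040 + 13.6620 + 5.4180 = 106.2840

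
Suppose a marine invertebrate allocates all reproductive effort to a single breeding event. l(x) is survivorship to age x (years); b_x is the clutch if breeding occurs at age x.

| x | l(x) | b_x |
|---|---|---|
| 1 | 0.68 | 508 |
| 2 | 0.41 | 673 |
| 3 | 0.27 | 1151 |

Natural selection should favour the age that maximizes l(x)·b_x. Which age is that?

1

Expected offspring if breeding at age x = l(x) × b_x:
  age 1: 0.68 × 508 = 345.440
  age 2: 0.41 × 673 = 275.930
  age 3: 0.27 × 1151 = 310.770
Maximum at age 1 (345.440).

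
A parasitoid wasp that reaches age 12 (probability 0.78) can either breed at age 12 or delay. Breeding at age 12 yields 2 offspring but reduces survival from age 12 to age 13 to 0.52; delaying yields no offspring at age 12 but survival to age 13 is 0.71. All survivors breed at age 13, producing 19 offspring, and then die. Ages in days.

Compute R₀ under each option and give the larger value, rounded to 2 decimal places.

10.52

breed at age 12: R₀ = 0.78 × (2 + 0.52 × 19) = 0.78 × 11.8800 = 9.2664
delay to age 13: R₀ = 0.78 × (0.71 × 19) = 0.78 × 13.4900 = 10.5222
Higher: delay to age 13 (10.5222).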